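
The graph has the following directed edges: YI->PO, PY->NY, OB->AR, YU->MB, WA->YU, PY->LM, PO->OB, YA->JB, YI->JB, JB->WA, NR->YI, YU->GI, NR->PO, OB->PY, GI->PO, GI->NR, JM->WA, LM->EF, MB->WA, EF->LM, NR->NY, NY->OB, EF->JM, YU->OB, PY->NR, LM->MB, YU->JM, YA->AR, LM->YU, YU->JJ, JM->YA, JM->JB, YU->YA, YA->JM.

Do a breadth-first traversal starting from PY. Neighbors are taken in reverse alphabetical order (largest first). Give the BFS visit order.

PY NY NR LM OB YI PO YU MB EF AR JB YA JM JJ GI WA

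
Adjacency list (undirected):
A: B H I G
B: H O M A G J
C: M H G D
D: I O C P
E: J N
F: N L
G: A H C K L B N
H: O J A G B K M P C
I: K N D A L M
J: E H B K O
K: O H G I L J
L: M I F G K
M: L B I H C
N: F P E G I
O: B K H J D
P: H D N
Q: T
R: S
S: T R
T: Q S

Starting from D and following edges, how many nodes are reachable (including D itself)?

16

BFS from D visits: D, P, O, I, C, N, H, K, J, B, M, L, A, G, F, E
Reachable nodes: 16 of 20 total.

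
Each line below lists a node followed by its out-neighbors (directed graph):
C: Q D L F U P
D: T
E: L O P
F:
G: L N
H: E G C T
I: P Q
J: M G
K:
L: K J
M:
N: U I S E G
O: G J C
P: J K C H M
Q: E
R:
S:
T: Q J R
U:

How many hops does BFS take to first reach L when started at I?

3

Level 0: I
Level 1: P, Q
Level 2: C, E, H, J, K, M
Level 3: D, F, G, L, O, T, U
Level 4: N, R
Level 5: S
L first appears at level 3.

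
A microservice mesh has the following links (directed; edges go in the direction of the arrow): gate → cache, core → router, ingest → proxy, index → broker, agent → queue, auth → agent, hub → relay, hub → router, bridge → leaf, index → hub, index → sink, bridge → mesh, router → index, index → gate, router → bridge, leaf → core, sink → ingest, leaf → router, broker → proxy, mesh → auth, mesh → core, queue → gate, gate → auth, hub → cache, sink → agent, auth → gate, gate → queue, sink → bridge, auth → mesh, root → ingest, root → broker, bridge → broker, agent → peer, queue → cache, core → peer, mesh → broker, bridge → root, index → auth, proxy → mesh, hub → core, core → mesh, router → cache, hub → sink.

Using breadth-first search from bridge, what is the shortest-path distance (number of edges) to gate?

3

Level 0: bridge
Level 1: broker, leaf, mesh, root
Level 2: auth, core, ingest, proxy, router
Level 3: agent, cache, gate, index, peer
Level 4: hub, queue, sink
Level 5: relay
gate first appears at level 3.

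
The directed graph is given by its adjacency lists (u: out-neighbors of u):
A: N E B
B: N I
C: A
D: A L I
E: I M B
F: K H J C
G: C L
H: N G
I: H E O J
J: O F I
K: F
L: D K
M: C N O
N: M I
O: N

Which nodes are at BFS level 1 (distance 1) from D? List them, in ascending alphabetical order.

A, I, L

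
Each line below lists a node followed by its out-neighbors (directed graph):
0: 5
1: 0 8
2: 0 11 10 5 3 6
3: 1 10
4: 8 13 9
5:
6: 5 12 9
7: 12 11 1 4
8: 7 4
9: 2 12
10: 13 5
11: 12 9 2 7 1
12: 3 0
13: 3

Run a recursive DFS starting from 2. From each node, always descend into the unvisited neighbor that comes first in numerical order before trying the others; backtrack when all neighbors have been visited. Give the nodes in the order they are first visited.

Visit 2
2 → 0
0 → 5
2 → 3
3 → 1
1 → 8
8 → 4
4 → 9
9 → 12
4 → 13
8 → 7
7 → 11
3 → 10
2 → 6

2, 0, 5, 3, 1, 8, 4, 9, 12, 13, 7, 11, 10, 6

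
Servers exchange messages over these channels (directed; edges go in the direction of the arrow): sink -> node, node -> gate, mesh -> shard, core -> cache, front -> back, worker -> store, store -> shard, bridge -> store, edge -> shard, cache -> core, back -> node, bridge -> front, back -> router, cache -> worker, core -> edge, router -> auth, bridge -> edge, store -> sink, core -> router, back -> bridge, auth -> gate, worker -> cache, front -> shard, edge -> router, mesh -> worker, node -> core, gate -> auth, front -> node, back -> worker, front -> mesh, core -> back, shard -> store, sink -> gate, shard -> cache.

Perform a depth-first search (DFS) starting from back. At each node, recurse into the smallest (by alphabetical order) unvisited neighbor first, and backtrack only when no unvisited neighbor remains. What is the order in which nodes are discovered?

Visit back
back → bridge
bridge → edge
edge → router
router → auth
auth → gate
edge → shard
shard → cache
cache → core
cache → worker
worker → store
store → sink
sink → node
bridge → front
front → mesh

back, bridge, edge, router, auth, gate, shard, cache, core, worker, store, sink, node, front, mesh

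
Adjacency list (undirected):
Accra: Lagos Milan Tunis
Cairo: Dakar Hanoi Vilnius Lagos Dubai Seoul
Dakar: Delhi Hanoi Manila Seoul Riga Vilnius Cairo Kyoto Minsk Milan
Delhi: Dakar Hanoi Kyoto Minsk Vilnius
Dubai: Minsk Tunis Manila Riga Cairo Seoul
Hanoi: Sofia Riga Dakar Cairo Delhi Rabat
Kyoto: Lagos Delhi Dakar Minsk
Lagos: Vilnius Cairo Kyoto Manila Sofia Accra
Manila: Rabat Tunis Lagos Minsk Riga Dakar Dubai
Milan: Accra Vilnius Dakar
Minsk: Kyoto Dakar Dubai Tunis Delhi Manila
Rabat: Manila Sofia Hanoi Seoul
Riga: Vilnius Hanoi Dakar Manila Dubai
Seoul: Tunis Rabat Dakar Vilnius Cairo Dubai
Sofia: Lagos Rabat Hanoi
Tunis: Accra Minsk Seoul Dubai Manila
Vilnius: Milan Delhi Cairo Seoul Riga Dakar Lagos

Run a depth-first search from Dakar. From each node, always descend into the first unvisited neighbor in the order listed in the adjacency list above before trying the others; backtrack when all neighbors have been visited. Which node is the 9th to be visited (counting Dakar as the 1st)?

Tunis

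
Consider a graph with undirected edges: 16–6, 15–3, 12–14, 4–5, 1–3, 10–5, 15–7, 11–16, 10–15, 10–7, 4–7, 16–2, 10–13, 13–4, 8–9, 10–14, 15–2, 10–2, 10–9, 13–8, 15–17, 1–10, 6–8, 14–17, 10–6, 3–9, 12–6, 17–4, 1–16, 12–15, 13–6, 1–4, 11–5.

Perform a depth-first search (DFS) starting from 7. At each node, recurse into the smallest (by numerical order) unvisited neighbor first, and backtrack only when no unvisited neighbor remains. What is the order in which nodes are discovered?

Visit 7
7 → 4
4 → 1
1 → 3
3 → 9
9 → 8
8 → 6
6 → 10
10 → 2
2 → 15
15 → 12
12 → 14
14 → 17
2 → 16
16 → 11
11 → 5
10 → 13

7 → 4 → 1 → 3 → 9 → 8 → 6 → 10 → 2 → 15 → 12 → 14 → 17 → 16 → 11 → 5 → 13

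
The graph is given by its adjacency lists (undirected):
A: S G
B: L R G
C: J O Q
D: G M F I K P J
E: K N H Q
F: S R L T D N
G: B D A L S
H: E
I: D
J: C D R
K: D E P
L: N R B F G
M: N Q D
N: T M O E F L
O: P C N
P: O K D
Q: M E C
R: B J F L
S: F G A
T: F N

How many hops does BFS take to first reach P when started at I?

2

Level 0: I
Level 1: D
Level 2: F, G, J, K, M, P
Level 3: A, B, C, E, L, N, O, Q, R, S, T
Level 4: H
P first appears at level 2.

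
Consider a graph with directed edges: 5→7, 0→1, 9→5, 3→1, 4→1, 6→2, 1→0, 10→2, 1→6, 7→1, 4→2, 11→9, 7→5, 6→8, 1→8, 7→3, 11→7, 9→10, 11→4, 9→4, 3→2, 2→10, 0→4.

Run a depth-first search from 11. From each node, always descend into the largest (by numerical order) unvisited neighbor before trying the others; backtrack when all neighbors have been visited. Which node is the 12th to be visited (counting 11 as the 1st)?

Visit 11
11 → 9
9 → 10
10 → 2
9 → 5
5 → 7
7 → 3
3 → 1
1 → 8
1 → 6
1 → 0
0 → 4

Visit order: 11, 9, 10, 2, 5, 7, 3, 1, 8, 6, 0, 4

4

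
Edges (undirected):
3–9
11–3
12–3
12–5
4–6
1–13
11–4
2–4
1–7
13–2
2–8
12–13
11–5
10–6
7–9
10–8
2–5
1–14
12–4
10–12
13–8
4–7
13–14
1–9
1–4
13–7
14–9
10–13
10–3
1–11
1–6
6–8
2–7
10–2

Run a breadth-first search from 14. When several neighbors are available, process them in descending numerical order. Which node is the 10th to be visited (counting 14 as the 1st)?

3

Visit 14; enqueue 13, 9, 1 → queue [13, 9, 1]
Visit 13; enqueue 12, 10, 8, 7, 2 → queue [9, 1, 12, 10, 8, 7, 2]
Visit 9; enqueue 3 → queue [1, 12, 10, 8, 7, 2, 3]
Visit 1; enqueue 11, 6, 4 → queue [12, 10, 8, 7, 2, 3, 11, 6, 4]
Visit 12; enqueue 5 → queue [10, 8, 7, 2, 3, 11, 6, 4, 5]
Visit 10 → queue [8, 7, 2, 3, 11, 6, 4, 5]
Visit 8 → queue [7, 2, 3, 11, 6, 4, 5]
Visit 7 → queue [2, 3, 11, 6, 4, 5]
Visit 2 → queue [3, 11, 6, 4, 5]
Visit 3 → queue [11, 6, 4, 5]
Visit 11 → queue [6, 4, 5]
Visit 6 → queue [4, 5]
Visit 4 → queue [5]
Visit 5 → queue []

Visit order: 14, 13, 9, 1, 12, 10, 8, 7, 2, 3, 11, 6, 4, 5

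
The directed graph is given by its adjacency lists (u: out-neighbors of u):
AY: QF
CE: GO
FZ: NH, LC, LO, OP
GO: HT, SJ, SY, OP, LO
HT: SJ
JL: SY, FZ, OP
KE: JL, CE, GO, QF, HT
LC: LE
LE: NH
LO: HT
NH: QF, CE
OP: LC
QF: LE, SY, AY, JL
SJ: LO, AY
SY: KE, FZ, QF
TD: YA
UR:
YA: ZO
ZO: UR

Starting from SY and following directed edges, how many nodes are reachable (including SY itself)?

BFS from SY visits: SY, FZ, KE, QF, LC, LO, NH, OP, CE, GO, HT, JL, AY, LE, SJ
Reachable nodes: 15 of 19 total.

15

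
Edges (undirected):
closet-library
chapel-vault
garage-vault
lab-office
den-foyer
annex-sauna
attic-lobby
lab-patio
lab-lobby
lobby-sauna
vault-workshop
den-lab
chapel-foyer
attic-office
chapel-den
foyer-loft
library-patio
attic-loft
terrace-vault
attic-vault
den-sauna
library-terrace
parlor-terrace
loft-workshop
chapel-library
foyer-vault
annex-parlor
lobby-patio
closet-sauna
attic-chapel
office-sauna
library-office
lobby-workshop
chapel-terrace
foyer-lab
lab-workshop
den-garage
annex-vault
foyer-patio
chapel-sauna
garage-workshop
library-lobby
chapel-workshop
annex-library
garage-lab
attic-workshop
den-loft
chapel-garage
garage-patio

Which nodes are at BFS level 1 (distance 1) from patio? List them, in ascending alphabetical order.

Level 0: patio
Level 1: foyer, garage, lab, library, lobby
Level 2: annex, attic, chapel, closet, den, loft, office, sauna, terrace, vault, workshop
Level 3: parlor

foyer, garage, lab, library, lobby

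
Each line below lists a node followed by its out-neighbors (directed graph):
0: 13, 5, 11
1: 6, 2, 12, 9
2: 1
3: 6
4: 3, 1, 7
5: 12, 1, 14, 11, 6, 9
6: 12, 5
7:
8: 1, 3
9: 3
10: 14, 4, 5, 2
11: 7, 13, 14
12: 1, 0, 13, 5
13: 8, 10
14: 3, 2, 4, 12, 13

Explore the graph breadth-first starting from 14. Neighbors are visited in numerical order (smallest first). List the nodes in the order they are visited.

14 2 3 4 12 13 1 6 7 0 5 8 10 9 11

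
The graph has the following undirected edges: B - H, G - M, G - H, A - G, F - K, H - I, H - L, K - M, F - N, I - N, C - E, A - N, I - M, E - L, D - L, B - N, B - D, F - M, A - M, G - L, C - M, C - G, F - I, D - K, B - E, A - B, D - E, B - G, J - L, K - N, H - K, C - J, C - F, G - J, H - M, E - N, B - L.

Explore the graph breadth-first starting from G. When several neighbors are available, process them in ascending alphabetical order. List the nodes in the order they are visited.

G -> A -> B -> C -> H -> J -> L -> M -> N -> D -> E -> F -> I -> K

Visit G; enqueue A, B, C, H, J, L, M → queue [A, B, C, H, J, L, M]
Visit A; enqueue N → queue [B, C, H, J, L, M, N]
Visit B; enqueue D, E → queue [C, H, J, L, M, N, D, E]
Visit C; enqueue F → queue [H, J, L, M, N, D, E, F]
Visit H; enqueue I, K → queue [J, L, M, N, D, E, F, I, K]
Visit J → queue [L, M, N, D, E, F, I, K]
Visit L → queue [M, N, D, E, F, I, K]
Visit M → queue [N, D, E, F, I, K]
Visit N → queue [D, E, F, I, K]
Visit D → queue [E, F, I, K]
Visit E → queue [F, I, K]
Visit F → queue [I, K]
Visit I → queue [K]
Visit K → queue []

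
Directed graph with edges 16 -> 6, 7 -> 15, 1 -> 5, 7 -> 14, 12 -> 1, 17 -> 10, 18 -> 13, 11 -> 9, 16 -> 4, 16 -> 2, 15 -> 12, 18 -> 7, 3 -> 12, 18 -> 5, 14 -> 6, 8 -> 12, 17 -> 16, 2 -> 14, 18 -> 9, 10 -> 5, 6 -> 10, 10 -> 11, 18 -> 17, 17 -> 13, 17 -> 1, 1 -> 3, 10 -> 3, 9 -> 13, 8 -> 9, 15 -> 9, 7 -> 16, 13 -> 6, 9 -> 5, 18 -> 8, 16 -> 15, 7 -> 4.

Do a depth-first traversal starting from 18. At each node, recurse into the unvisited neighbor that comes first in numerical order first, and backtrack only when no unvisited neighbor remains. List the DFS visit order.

Visit 18
18 → 5
18 → 7
7 → 4
7 → 14
14 → 6
6 → 10
10 → 3
3 → 12
12 → 1
10 → 11
11 → 9
9 → 13
7 → 15
7 → 16
16 → 2
18 → 8
18 → 17

18, 5, 7, 4, 14, 6, 10, 3, 12, 1, 11, 9, 13, 15, 16, 2, 8, 17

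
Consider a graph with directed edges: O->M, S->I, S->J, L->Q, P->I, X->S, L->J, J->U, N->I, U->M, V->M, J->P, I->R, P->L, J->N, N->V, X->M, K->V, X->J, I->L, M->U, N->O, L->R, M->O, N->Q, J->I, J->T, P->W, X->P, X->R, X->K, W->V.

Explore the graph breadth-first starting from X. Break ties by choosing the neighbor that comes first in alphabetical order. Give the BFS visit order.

Visit X; enqueue J, K, M, P, R, S → queue [J, K, M, P, R, S]
Visit J; enqueue I, N, T, U → queue [K, M, P, R, S, I, N, T, U]
Visit K; enqueue V → queue [M, P, R, S, I, N, T, U, V]
Visit M; enqueue O → queue [P, R, S, I, N, T, U, V, O]
Visit P; enqueue L, W → queue [R, S, I, N, T, U, V, O, L, W]
Visit R → queue [S, I, N, T, U, V, O, L, W]
Visit S → queue [I, N, T, U, V, O, L, W]
Visit I → queue [N, T, U, V, O, L, W]
Visit N; enqueue Q → queue [T, U, V, O, L, W, Q]
Visit T → queue [U, V, O, L, W, Q]
Visit U → queue [V, O, L, W, Q]
Visit V → queue [O, L, W, Q]
Visit O → queue [L, W, Q]
Visit L → queue [W, Q]
Visit W → queue [Q]
Visit Q → queue []

X, J, K, M, P, R, S, I, N, T, U, V, O, L, W, Q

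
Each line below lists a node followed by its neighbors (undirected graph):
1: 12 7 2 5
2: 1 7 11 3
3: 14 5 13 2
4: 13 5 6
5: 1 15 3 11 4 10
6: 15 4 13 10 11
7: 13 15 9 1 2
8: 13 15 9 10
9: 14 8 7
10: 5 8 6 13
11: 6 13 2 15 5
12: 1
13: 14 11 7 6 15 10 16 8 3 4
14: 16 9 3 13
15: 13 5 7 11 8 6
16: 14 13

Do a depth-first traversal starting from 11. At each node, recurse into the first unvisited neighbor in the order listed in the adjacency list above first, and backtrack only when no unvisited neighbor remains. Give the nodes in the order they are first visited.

Visit 11
11 → 6
6 → 15
15 → 13
13 → 14
14 → 16
14 → 9
9 → 8
8 → 10
10 → 5
5 → 1
1 → 12
1 → 7
7 → 2
2 → 3
5 → 4

11 6 15 13 14 16 9 8 10 5 1 12 7 2 3 4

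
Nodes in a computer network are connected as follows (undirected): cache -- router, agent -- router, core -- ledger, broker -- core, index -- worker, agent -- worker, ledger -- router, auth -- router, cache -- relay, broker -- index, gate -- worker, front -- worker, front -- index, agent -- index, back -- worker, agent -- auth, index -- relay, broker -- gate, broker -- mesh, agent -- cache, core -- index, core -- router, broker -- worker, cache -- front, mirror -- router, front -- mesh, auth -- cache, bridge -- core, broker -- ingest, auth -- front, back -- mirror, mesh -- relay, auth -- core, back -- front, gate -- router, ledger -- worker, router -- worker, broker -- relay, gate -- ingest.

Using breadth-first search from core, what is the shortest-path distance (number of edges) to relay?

Level 0: core
Level 1: auth, bridge, broker, index, ledger, router
Level 2: agent, cache, front, gate, ingest, mesh, mirror, relay, worker
Level 3: back
relay first appears at level 2.

2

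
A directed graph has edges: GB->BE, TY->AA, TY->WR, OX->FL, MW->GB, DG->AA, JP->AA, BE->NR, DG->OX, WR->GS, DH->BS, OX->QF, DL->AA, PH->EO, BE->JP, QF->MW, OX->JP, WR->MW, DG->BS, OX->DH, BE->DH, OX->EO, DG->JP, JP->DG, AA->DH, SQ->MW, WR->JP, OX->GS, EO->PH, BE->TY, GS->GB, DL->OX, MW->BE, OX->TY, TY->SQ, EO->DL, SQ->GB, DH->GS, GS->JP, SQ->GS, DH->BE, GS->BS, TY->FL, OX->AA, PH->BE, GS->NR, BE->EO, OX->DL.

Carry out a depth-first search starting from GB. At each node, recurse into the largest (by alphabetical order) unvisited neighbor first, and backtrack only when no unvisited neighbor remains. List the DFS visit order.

GB, BE, TY, WR, MW, JP, DG, OX, QF, GS, NR, BS, FL, EO, PH, DL, AA, DH, SQ

Visit GB
GB → BE
BE → TY
TY → WR
WR → MW
WR → JP
JP → DG
DG → OX
OX → QF
OX → GS
GS → NR
GS → BS
OX → FL
OX → EO
EO → PH
EO → DL
DL → AA
AA → DH
TY → SQ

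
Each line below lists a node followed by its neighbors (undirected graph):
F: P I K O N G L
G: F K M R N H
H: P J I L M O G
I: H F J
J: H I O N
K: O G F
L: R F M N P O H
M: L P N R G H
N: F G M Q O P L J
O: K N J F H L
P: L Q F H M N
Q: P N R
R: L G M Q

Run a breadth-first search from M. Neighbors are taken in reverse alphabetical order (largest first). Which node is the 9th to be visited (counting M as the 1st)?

Visit M; enqueue R, P, N, L, H, G → queue [R, P, N, L, H, G]
Visit R; enqueue Q → queue [P, N, L, H, G, Q]
Visit P; enqueue F → queue [N, L, H, G, Q, F]
Visit N; enqueue O, J → queue [L, H, G, Q, F, O, J]
Visit L → queue [H, G, Q, F, O, J]
Visit H; enqueue I → queue [G, Q, F, O, J, I]
Visit G; enqueue K → queue [Q, F, O, J, I, K]
Visit Q → queue [F, O, J, I, K]
Visit F → queue [O, J, I, K]
Visit O → queue [J, I, K]
Visit J → queue [I, K]
Visit I → queue [K]
Visit K → queue []

Visit order: M, R, P, N, L, H, G, Q, F, O, J, I, K

F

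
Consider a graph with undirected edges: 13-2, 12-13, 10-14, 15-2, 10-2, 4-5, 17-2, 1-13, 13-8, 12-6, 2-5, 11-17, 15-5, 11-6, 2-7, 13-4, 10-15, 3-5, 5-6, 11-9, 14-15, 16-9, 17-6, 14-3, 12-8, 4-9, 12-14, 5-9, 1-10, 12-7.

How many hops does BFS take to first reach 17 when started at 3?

3

Level 0: 3
Level 1: 5, 14
Level 2: 2, 4, 6, 9, 10, 12, 15
Level 3: 1, 7, 8, 11, 13, 16, 17
17 first appears at level 3.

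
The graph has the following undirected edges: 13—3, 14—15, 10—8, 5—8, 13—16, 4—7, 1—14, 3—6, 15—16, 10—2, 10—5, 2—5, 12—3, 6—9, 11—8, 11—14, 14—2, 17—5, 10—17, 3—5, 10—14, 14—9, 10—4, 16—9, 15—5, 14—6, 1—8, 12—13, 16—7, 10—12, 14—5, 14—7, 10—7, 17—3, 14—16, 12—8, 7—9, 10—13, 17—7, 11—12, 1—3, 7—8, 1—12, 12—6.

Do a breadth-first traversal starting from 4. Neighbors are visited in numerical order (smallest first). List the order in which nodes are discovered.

4 7 10 8 9 14 16 17 2 5 12 13 1 11 6 15 3

Visit 4; enqueue 7, 10 → queue [7, 10]
Visit 7; enqueue 8, 9, 14, 16, 17 → queue [10, 8, 9, 14, 16, 17]
Visit 10; enqueue 2, 5, 12, 13 → queue [8, 9, 14, 16, 17, 2, 5, 12, 13]
Visit 8; enqueue 1, 11 → queue [9, 14, 16, 17, 2, 5, 12, 13, 1, 11]
Visit 9; enqueue 6 → queue [14, 16, 17, 2, 5, 12, 13, 1, 11, 6]
Visit 14; enqueue 15 → queue [16, 17, 2, 5, 12, 13, 1, 11, 6, 15]
Visit 16 → queue [17, 2, 5, 12, 13, 1, 11, 6, 15]
Visit 17; enqueue 3 → queue [2, 5, 12, 13, 1, 11, 6, 15, 3]
Visit 2 → queue [5, 12, 13, 1, 11, 6, 15, 3]
Visit 5 → queue [12, 13, 1, 11, 6, 15, 3]
Visit 12 → queue [13, 1, 11, 6, 15, 3]
Visit 13 → queue [1, 11, 6, 15, 3]
Visit 1 → queue [11, 6, 15, 3]
Visit 11 → queue [6, 15, 3]
Visit 6 → queue [15, 3]
Visit 15 → queue [3]
Visit 3 → queue []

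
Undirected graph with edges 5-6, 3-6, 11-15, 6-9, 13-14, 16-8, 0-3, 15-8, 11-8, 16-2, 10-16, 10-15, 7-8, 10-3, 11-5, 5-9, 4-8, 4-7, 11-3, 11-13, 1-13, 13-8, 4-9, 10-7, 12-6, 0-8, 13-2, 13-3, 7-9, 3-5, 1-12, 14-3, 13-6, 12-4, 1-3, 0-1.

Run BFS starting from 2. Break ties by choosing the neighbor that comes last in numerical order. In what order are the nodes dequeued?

2, 16, 13, 10, 8, 14, 11, 6, 3, 1, 15, 7, 4, 0, 5, 12, 9

Visit 2; enqueue 16, 13 → queue [16, 13]
Visit 16; enqueue 10, 8 → queue [13, 10, 8]
Visit 13; enqueue 14, 11, 6, 3, 1 → queue [10, 8, 14, 11, 6, 3, 1]
Visit 10; enqueue 15, 7 → queue [8, 14, 11, 6, 3, 1, 15, 7]
Visit 8; enqueue 4, 0 → queue [14, 11, 6, 3, 1, 15, 7, 4, 0]
Visit 14 → queue [11, 6, 3, 1, 15, 7, 4, 0]
Visit 11; enqueue 5 → queue [6, 3, 1, 15, 7, 4, 0, 5]
Visit 6; enqueue 12, 9 → queue [3, 1, 15, 7, 4, 0, 5, 12, 9]
Visit 3 → queue [1, 15, 7, 4, 0, 5, 12, 9]
Visit 1 → queue [15, 7, 4, 0, 5, 12, 9]
Visit 15 → queue [7, 4, 0, 5, 12, 9]
Visit 7 → queue [4, 0, 5, 12, 9]
Visit 4 → queue [0, 5, 12, 9]
Visit 0 → queue [5, 12, 9]
Visit 5 → queue [12, 9]
Visit 12 → queue [9]
Visit 9 → queue []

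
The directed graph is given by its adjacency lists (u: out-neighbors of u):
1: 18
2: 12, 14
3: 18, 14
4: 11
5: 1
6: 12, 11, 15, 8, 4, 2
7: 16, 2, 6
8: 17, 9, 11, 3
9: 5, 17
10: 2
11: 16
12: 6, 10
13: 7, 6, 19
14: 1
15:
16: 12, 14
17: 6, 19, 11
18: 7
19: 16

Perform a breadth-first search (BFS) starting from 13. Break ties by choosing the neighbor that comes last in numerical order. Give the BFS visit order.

Visit 13; enqueue 19, 7, 6 → queue [19, 7, 6]
Visit 19; enqueue 16 → queue [7, 6, 16]
Visit 7; enqueue 2 → queue [6, 16, 2]
Visit 6; enqueue 15, 12, 11, 8, 4 → queue [16, 2, 15, 12, 11, 8, 4]
Visit 16; enqueue 14 → queue [2, 15, 12, 11, 8, 4, 14]
Visit 2 → queue [15, 12, 11, 8, 4, 14]
Visit 15 → queue [12, 11, 8, 4, 14]
Visit 12; enqueue 10 → queue [11, 8, 4, 14, 10]
Visit 11 → queue [8, 4, 14, 10]
Visit 8; enqueue 17, 9, 3 → queue [4, 14, 10, 17, 9, 3]
Visit 4 → queue [14, 10, 17, 9, 3]
Visit 14; enqueue 1 → queue [10, 17, 9, 3, 1]
Visit 10 → queue [17, 9, 3, 1]
Visit 17 → queue [9, 3, 1]
Visit 9; enqueue 5 → queue [3, 1, 5]
Visit 3; enqueue 18 → queue [1, 5, 18]
Visit 1 → queue [5, 18]
Visit 5 → queue [18]
Visit 18 → queue []

13, 19, 7, 6, 16, 2, 15, 12, 11, 8, 4, 14, 10, 17, 9, 3, 1, 5, 18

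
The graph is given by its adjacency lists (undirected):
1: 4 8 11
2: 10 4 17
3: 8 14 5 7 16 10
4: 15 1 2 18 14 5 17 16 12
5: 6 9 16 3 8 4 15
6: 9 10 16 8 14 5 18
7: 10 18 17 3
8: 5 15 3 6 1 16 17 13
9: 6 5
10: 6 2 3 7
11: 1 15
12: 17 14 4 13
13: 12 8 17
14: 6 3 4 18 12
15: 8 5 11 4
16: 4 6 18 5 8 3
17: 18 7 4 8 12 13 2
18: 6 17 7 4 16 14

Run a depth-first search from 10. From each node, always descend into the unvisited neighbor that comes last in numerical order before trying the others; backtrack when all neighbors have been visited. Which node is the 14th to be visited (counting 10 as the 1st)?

Visit 10
10 → 7
7 → 18
18 → 17
17 → 13
13 → 12
12 → 14
14 → 6
6 → 16
16 → 8
8 → 15
15 → 11
11 → 1
1 → 4
4 → 5
5 → 9
5 → 3
4 → 2

Visit order: 10, 7, 18, 17, 13, 12, 14, 6, 16, 8, 15, 11, 1, 4, 5, 9, 3, 2

4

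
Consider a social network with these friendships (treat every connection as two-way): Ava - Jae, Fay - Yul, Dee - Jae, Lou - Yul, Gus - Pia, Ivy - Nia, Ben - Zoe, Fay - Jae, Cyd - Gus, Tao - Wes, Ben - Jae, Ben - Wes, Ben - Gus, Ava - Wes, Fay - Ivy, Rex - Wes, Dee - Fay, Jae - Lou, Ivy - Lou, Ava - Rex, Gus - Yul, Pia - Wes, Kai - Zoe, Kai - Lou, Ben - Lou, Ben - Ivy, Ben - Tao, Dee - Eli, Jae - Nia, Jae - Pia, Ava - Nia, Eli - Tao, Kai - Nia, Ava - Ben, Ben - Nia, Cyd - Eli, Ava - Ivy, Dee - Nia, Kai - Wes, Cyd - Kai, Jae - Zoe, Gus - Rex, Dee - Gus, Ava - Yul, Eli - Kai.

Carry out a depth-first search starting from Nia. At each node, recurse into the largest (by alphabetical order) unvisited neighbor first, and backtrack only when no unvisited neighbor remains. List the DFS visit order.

Visit Nia
Nia → Kai
Kai → Zoe
Zoe → Jae
Jae → Pia
Pia → Wes
Wes → Tao
Tao → Eli
Eli → Dee
Dee → Gus
Gus → Yul
Yul → Lou
Lou → Ivy
Ivy → Fay
Ivy → Ben
Ben → Ava
Ava → Rex
Gus → Cyd

Nia → Kai → Zoe → Jae → Pia → Wes → Tao → Eli → Dee → Gus → Yul → Lou → Ivy → Fay → Ben → Ava → Rex → Cyd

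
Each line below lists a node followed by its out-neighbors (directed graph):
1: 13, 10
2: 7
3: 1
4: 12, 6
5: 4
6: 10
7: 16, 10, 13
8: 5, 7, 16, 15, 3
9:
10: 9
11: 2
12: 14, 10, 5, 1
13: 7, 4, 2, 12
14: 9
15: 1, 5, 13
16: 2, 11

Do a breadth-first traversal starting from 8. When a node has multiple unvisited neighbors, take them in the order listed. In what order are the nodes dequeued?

8 -> 5 -> 7 -> 16 -> 15 -> 3 -> 4 -> 10 -> 13 -> 2 -> 11 -> 1 -> 12 -> 6 -> 9 -> 14

Visit 8; enqueue 5, 7, 16, 15, 3 → queue [5, 7, 16, 15, 3]
Visit 5; enqueue 4 → queue [7, 16, 15, 3, 4]
Visit 7; enqueue 10, 13 → queue [16, 15, 3, 4, 10, 13]
Visit 16; enqueue 2, 11 → queue [15, 3, 4, 10, 13, 2, 11]
Visit 15; enqueue 1 → queue [3, 4, 10, 13, 2, 11, 1]
Visit 3 → queue [4, 10, 13, 2, 11, 1]
Visit 4; enqueue 12, 6 → queue [10, 13, 2, 11, 1, 12, 6]
Visit 10; enqueue 9 → queue [13, 2, 11, 1, 12, 6, 9]
Visit 13 → queue [2, 11, 1, 12, 6, 9]
Visit 2 → queue [11, 1, 12, 6, 9]
Visit 11 → queue [1, 12, 6, 9]
Visit 1 → queue [12, 6, 9]
Visit 12; enqueue 14 → queue [6, 9, 14]
Visit 6 → queue [9, 14]
Visit 9 → queue [14]
Visit 14 → queue []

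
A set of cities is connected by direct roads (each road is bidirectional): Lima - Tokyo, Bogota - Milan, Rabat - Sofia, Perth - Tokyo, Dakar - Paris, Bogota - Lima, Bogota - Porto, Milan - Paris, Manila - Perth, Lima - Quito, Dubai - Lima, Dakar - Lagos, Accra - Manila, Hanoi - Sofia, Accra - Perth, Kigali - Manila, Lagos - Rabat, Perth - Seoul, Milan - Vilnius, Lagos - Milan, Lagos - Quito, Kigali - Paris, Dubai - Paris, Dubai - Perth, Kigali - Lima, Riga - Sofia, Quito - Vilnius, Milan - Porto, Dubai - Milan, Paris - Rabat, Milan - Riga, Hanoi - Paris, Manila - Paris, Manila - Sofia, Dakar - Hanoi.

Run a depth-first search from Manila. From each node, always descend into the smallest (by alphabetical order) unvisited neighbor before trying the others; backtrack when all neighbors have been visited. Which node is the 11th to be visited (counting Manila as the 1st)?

Paris

Visit Manila
Manila → Accra
Accra → Perth
Perth → Dubai
Dubai → Lima
Lima → Bogota
Bogota → Milan
Milan → Lagos
Lagos → Dakar
Dakar → Hanoi
Hanoi → Paris
Paris → Kigali
Paris → Rabat
Rabat → Sofia
Sofia → Riga
Lagos → Quito
Quito → Vilnius
Milan → Porto
Lima → Tokyo
Perth → Seoul

Visit order: Manila, Accra, Perth, Dubai, Lima, Bogota, Milan, Lagos, Dakar, Hanoi, Paris, Kigali, Rabat, Sofia, Riga, Quito, Vilnius, Porto, Tokyo, Seoul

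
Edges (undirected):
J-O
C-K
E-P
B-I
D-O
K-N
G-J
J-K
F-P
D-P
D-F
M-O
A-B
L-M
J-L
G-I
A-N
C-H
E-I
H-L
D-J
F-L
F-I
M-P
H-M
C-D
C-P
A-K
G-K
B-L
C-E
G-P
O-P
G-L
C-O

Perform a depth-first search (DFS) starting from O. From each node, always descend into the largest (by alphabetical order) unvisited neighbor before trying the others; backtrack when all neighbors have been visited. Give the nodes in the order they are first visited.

Visit O
O → P
P → M
M → L
L → J
J → K
K → N
N → A
A → B
B → I
I → G
I → F
F → D
D → C
C → H
C → E

O, P, M, L, J, K, N, A, B, I, G, F, D, C, H, E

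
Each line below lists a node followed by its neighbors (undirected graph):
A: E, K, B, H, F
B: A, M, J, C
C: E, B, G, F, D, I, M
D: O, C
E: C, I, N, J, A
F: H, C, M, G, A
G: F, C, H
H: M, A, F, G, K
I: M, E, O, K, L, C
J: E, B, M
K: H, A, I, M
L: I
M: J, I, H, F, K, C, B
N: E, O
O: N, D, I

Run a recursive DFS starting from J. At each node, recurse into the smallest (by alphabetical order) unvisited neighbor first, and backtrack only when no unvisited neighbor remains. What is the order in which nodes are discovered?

Visit J
J → B
B → A
A → E
E → C
C → D
D → O
O → I
I → K
K → H
H → F
F → G
F → M
I → L
O → N

J -> B -> A -> E -> C -> D -> O -> I -> K -> H -> F -> G -> M -> L -> N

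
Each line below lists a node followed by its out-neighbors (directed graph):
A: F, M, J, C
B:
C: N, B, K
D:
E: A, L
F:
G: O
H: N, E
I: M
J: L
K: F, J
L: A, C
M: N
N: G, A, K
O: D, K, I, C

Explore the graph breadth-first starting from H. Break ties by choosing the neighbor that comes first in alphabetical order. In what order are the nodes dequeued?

H → E → N → A → L → G → K → C → F → J → M → O → B → D → I

Visit H; enqueue E, N → queue [E, N]
Visit E; enqueue A, L → queue [N, A, L]
Visit N; enqueue G, K → queue [A, L, G, K]
Visit A; enqueue C, F, J, M → queue [L, G, K, C, F, J, M]
Visit L → queue [G, K, C, F, J, M]
Visit G; enqueue O → queue [K, C, F, J, M, O]
Visit K → queue [C, F, J, M, O]
Visit C; enqueue B → queue [F, J, M, O, B]
Visit F → queue [J, M, O, B]
Visit J → queue [M, O, B]
Visit M → queue [O, B]
Visit O; enqueue D, I → queue [B, D, I]
Visit B → queue [D, I]
Visit D → queue [I]
Visit I → queue []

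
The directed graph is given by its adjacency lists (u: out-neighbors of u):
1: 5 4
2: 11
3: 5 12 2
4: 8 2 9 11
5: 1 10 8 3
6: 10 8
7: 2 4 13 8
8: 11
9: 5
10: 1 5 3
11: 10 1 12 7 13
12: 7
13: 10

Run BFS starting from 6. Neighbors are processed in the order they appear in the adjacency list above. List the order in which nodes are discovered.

6, 10, 8, 1, 5, 3, 11, 4, 12, 2, 7, 13, 9

Visit 6; enqueue 10, 8 → queue [10, 8]
Visit 10; enqueue 1, 5, 3 → queue [8, 1, 5, 3]
Visit 8; enqueue 11 → queue [1, 5, 3, 11]
Visit 1; enqueue 4 → queue [5, 3, 11, 4]
Visit 5 → queue [3, 11, 4]
Visit 3; enqueue 12, 2 → queue [11, 4, 12, 2]
Visit 11; enqueue 7, 13 → queue [4, 12, 2, 7, 13]
Visit 4; enqueue 9 → queue [12, 2, 7, 13, 9]
Visit 12 → queue [2, 7, 13, 9]
Visit 2 → queue [7, 13, 9]
Visit 7 → queue [13, 9]
Visit 13 → queue [9]
Visit 9 → queue []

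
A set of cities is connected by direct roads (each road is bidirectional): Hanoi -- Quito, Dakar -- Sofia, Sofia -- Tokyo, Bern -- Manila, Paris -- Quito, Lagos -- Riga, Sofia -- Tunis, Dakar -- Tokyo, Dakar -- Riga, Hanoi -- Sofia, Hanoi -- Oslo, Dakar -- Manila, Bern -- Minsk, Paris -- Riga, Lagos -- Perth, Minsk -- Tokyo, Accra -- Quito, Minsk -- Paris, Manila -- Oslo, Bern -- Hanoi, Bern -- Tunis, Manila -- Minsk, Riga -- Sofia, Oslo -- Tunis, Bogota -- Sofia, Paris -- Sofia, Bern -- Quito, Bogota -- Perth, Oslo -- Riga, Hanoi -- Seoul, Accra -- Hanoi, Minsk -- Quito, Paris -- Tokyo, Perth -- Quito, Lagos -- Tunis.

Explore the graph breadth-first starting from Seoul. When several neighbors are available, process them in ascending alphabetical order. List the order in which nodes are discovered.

Visit Seoul; enqueue Hanoi → queue [Hanoi]
Visit Hanoi; enqueue Accra, Bern, Oslo, Quito, Sofia → queue [Accra, Bern, Oslo, Quito, Sofia]
Visit Accra → queue [Bern, Oslo, Quito, Sofia]
Visit Bern; enqueue Manila, Minsk, Tunis → queue [Oslo, Quito, Sofia, Manila, Minsk, Tunis]
Visit Oslo; enqueue Riga → queue [Quito, Sofia, Manila, Minsk, Tunis, Riga]
Visit Quito; enqueue Paris, Perth → queue [Sofia, Manila, Minsk, Tunis, Riga, Paris, Perth]
Visit Sofia; enqueue Bogota, Dakar, Tokyo → queue [Manila, Minsk, Tunis, Riga, Paris, Perth, Bogota, Dakar, Tokyo]
Visit Manila → queue [Minsk, Tunis, Riga, Paris, Perth, Bogota, Dakar, Tokyo]
Visit Minsk → queue [Tunis, Riga, Paris, Perth, Bogota, Dakar, Tokyo]
Visit Tunis; enqueue Lagos → queue [Riga, Paris, Perth, Bogota, Dakar, Tokyo, Lagos]
Visit Riga → queue [Paris, Perth, Bogota, Dakar, Tokyo, Lagos]
Visit Paris → queue [Perth, Bogota, Dakar, Tokyo, Lagos]
Visit Perth → queue [Bogota, Dakar, Tokyo, Lagos]
Visit Bogota → queue [Dakar, Tokyo, Lagos]
Visit Dakar → queue [Tokyo, Lagos]
Visit Tokyo → queue [Lagos]
Visit Lagos → queue []

Seoul -> Hanoi -> Accra -> Bern -> Oslo -> Quito -> Sofia -> Manila -> Minsk -> Tunis -> Riga -> Paris -> Perth -> Bogota -> Dakar -> Tokyo -> Lagos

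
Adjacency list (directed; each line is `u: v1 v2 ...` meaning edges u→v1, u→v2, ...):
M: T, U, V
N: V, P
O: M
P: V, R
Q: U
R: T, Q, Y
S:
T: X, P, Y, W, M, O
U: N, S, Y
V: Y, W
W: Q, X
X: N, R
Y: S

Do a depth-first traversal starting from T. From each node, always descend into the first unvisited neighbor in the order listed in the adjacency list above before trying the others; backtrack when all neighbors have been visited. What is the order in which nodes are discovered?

Visit T
T → X
X → N
N → V
V → Y
Y → S
V → W
W → Q
Q → U
N → P
P → R
T → M
T → O

T → X → N → V → Y → S → W → Q → U → P → R → M → O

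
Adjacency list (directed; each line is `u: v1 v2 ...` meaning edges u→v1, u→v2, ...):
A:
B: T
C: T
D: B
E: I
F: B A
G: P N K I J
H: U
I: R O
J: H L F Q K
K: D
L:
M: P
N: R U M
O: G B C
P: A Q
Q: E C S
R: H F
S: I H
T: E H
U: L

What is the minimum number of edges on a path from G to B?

3

Level 0: G
Level 1: I, J, K, N, P
Level 2: A, D, F, H, L, M, O, Q, R, U
Level 3: B, C, E, S
Level 4: T
B first appears at level 3.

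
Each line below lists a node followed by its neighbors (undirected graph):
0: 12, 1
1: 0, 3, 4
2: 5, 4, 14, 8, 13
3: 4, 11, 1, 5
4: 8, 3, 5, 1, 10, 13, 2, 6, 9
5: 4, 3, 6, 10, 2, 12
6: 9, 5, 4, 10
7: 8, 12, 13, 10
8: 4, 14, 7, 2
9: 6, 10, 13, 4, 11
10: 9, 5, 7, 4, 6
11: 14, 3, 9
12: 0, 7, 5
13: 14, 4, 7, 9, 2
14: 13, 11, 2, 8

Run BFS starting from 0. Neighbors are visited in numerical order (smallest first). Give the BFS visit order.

Visit 0; enqueue 1, 12 → queue [1, 12]
Visit 1; enqueue 3, 4 → queue [12, 3, 4]
Visit 12; enqueue 5, 7 → queue [3, 4, 5, 7]
Visit 3; enqueue 11 → queue [4, 5, 7, 11]
Visit 4; enqueue 2, 6, 8, 9, 10, 13 → queue [5, 7, 11, 2, 6, 8, 9, 10, 13]
Visit 5 → queue [7, 11, 2, 6, 8, 9, 10, 13]
Visit 7 → queue [11, 2, 6, 8, 9, 10, 13]
Visit 11; enqueue 14 → queue [2, 6, 8, 9, 10, 13, 14]
Visit 2 → queue [6, 8, 9, 10, 13, 14]
Visit 6 → queue [8, 9, 10, 13, 14]
Visit 8 → queue [9, 10, 13, 14]
Visit 9 → queue [10, 13, 14]
Visit 10 → queue [13, 14]
Visit 13 → queue [14]
Visit 14 → queue []

0, 1, 12, 3, 4, 5, 7, 11, 2, 6, 8, 9, 10, 13, 14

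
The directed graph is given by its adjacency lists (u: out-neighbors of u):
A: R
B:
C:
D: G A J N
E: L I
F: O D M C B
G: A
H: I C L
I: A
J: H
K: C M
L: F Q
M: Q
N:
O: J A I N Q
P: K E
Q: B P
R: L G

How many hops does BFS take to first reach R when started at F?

Level 0: F
Level 1: B, C, D, M, O
Level 2: A, G, I, J, N, Q
Level 3: H, P, R
Level 4: E, K, L
R first appears at level 3.

3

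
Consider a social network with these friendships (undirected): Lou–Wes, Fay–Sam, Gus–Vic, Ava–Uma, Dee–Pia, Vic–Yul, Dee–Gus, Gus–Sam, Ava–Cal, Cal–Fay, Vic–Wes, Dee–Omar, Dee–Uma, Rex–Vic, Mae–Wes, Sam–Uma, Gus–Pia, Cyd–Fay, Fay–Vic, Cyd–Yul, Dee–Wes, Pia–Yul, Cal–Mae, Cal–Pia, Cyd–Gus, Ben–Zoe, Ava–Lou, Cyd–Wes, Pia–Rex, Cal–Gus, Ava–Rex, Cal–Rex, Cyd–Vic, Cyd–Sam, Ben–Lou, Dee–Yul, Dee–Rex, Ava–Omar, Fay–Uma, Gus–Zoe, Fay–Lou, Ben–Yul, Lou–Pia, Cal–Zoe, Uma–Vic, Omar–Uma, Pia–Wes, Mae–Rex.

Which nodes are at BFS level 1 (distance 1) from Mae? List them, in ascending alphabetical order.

Cal, Rex, Wes

Level 0: Mae
Level 1: Cal, Rex, Wes
Level 2: Ava, Cyd, Dee, Fay, Gus, Lou, Pia, Vic, Zoe
Level 3: Ben, Omar, Sam, Uma, Yul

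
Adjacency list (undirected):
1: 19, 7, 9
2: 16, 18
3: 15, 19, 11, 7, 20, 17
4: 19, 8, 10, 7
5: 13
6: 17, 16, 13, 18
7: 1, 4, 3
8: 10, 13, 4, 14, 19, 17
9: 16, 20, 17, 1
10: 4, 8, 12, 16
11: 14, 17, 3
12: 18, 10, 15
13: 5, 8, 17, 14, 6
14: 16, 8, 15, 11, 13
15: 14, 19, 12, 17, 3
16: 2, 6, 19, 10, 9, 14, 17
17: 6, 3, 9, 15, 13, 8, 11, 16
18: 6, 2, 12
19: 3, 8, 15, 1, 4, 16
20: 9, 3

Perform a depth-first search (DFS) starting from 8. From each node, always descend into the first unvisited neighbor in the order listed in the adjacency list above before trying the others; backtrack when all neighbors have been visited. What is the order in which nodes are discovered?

8 -> 10 -> 4 -> 19 -> 3 -> 15 -> 14 -> 16 -> 2 -> 18 -> 6 -> 17 -> 9 -> 20 -> 1 -> 7 -> 13 -> 5 -> 11 -> 12

Visit 8
8 → 10
10 → 4
4 → 19
19 → 3
3 → 15
15 → 14
14 → 16
16 → 2
2 → 18
18 → 6
6 → 17
17 → 9
9 → 20
9 → 1
1 → 7
17 → 13
13 → 5
17 → 11
18 → 12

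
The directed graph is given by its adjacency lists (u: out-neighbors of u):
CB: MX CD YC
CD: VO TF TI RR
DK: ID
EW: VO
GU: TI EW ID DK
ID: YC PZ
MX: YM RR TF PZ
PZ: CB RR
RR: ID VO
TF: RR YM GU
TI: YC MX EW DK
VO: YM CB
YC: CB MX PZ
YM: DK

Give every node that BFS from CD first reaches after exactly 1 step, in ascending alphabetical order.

Level 0: CD
Level 1: RR, TF, TI, VO
Level 2: CB, DK, EW, GU, ID, MX, YC, YM
Level 3: PZ

RR, TF, TI, VO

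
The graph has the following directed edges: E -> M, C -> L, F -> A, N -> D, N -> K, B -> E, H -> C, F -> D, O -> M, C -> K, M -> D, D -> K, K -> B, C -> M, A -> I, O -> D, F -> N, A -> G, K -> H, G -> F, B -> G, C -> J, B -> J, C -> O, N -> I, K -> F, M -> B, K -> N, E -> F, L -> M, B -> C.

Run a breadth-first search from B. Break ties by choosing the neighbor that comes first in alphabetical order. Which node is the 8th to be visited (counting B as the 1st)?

Visit B; enqueue C, E, G, J → queue [C, E, G, J]
Visit C; enqueue K, L, M, O → queue [E, G, J, K, L, M, O]
Visit E; enqueue F → queue [G, J, K, L, M, O, F]
Visit G → queue [J, K, L, M, O, F]
Visit J → queue [K, L, M, O, F]
Visit K; enqueue H, N → queue [L, M, O, F, H, N]
Visit L → queue [M, O, F, H, N]
Visit M; enqueue D → queue [O, F, H, N, D]
Visit O → queue [F, H, N, D]
Visit F; enqueue A → queue [H, N, D, A]
Visit H → queue [N, D, A]
Visit N; enqueue I → queue [D, A, I]
Visit D → queue [A, I]
Visit A → queue [I]
Visit I → queue []

Visit order: B, C, E, G, J, K, L, M, O, F, H, N, D, A, I

M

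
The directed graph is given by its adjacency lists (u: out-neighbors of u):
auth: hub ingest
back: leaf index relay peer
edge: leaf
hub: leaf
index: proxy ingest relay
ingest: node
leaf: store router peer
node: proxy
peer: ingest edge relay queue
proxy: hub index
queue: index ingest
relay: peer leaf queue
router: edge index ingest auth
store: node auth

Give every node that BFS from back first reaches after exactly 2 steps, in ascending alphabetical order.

Level 0: back
Level 1: index, leaf, peer, relay
Level 2: edge, ingest, proxy, queue, router, store
Level 3: auth, hub, node

edge, ingest, proxy, queue, router, store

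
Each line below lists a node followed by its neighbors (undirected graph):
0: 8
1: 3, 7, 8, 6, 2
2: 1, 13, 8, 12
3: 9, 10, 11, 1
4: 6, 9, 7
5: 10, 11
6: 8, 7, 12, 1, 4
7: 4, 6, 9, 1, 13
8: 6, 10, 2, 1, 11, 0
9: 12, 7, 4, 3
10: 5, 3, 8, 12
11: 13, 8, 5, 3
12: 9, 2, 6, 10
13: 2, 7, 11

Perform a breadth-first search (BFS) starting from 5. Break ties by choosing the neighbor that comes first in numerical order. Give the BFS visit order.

5 -> 10 -> 11 -> 3 -> 8 -> 12 -> 13 -> 1 -> 9 -> 0 -> 2 -> 6 -> 7 -> 4

Visit 5; enqueue 10, 11 → queue [10, 11]
Visit 10; enqueue 3, 8, 12 → queue [11, 3, 8, 12]
Visit 11; enqueue 13 → queue [3, 8, 12, 13]
Visit 3; enqueue 1, 9 → queue [8, 12, 13, 1, 9]
Visit 8; enqueue 0, 2, 6 → queue [12, 13, 1, 9, 0, 2, 6]
Visit 12 → queue [13, 1, 9, 0, 2, 6]
Visit 13; enqueue 7 → queue [1, 9, 0, 2, 6, 7]
Visit 1 → queue [9, 0, 2, 6, 7]
Visit 9; enqueue 4 → queue [0, 2, 6, 7, 4]
Visit 0 → queue [2, 6, 7, 4]
Visit 2 → queue [6, 7, 4]
Visit 6 → queue [7, 4]
Visit 7 → queue [4]
Visit 4 → queue []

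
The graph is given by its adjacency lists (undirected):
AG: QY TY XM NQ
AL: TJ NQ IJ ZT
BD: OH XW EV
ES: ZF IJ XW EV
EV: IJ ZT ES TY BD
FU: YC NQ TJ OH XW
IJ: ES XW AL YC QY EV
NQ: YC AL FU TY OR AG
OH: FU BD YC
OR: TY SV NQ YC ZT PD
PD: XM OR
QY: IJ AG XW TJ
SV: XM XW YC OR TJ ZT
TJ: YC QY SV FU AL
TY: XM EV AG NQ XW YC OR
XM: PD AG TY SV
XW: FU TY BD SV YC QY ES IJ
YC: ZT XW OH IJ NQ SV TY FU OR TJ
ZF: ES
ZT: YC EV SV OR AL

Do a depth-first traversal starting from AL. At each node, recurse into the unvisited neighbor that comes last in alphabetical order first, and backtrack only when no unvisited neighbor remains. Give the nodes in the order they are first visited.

AL ZT YC XW TY XM SV TJ QY IJ EV ES ZF BD OH FU NQ OR PD AG

Visit AL
AL → ZT
ZT → YC
YC → XW
XW → TY
TY → XM
XM → SV
SV → TJ
TJ → QY
QY → IJ
IJ → EV
EV → ES
ES → ZF
EV → BD
BD → OH
OH → FU
FU → NQ
NQ → OR
OR → PD
NQ → AG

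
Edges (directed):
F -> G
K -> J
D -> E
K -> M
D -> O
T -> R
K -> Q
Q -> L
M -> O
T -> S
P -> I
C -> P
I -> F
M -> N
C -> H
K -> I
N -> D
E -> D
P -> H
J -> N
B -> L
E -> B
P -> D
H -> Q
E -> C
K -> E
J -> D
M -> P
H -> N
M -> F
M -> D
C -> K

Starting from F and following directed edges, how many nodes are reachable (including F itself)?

BFS from F visits: F, G
Reachable nodes: 2 of 19 total.

2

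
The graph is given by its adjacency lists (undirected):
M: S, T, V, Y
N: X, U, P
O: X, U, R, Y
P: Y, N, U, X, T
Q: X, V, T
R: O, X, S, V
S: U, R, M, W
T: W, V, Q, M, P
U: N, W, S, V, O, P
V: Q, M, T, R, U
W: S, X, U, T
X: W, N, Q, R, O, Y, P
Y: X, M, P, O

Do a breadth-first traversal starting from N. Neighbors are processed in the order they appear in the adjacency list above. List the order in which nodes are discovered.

N, X, U, P, W, Q, R, O, Y, S, V, T, M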